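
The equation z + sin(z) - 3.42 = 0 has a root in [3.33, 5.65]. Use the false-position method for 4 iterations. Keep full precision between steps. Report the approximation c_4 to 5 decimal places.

4.23120

False-position update: c = (a·f(b) − b·f(a))/(f(b) − f(a)); replace the endpoint whose sign matches f(c).
f(3.330000) = -0.277295, f(5.650000) = 1.638284
step 1: c = 3.665838, f(c) = -0.254722 < 0 → new bracket [3.665838, 5.650000]
step 2: c = 3.932825, f(c) = -0.198395 < 0 → new bracket [3.932825, 5.650000]
step 3: c = 4.118312, f(c) = -0.130354 < 0 → new bracket [4.118312, 5.650000]
step 4: c = 4.231201, f(c) = -0.075244 < 0 → new bracket [4.231201, 5.650000]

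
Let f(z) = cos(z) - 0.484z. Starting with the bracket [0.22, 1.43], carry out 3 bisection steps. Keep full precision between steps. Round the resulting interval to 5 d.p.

[0.97625, 1.12750]

f(0.220000) = 0.869417, f(1.430000) = -0.551788 (opposite signs)
step 1: m = 0.825000, f(m) = 0.279257 > 0 → root in [0.825000, 1.430000]
step 2: m = 1.127500, f(m) = -0.116790 < 0 → root in [0.825000, 1.127500]
step 3: m = 0.976250, f(m) = 0.087628 > 0 → root in [0.976250, 1.127500]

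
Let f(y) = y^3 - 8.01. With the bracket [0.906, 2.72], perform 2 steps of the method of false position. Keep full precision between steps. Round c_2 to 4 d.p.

f(0.906000) = -7.266323, f(2.720000) = 12.113648
step 1: c = 1.586141, f(c) = -4.019519 < 0 → new bracket [1.586141, 2.720000]
step 2: c = 1.868638, f(c) = -1.485078 < 0 → new bracket [1.868638, 2.720000]

1.8686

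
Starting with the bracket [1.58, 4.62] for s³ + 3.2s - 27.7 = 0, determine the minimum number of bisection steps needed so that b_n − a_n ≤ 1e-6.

Initial width b − a = 4.62 − 1.58 = 3.040000.
After n steps the width is (b−a)/2^n; need (b−a)/2^n ≤ 1e-6.
So n ≥ log₂(3.040000/1e-6) = log₂(3040000.0000) ≈ 21.5356.
Hence n = 22.

22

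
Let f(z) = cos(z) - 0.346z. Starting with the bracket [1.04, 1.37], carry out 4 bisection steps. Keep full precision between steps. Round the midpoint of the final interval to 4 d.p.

1.1534

f(1.040000) = 0.146380, f(1.370000) = -0.274570 (opposite signs)
step 1: m = 1.205000, f(m) = -0.059237 < 0 → root in [1.040000, 1.205000]
step 2: m = 1.122500, f(m) = 0.045046 > 0 → root in [1.122500, 1.205000]
step 3: m = 1.163750, f(m) = -0.006759 < 0 → root in [1.122500, 1.163750]
step 4: m = 1.143125, f(m) = 0.019232 > 0 → root in [1.143125, 1.163750]
Midpoint of [1.143125, 1.163750] = 1.153437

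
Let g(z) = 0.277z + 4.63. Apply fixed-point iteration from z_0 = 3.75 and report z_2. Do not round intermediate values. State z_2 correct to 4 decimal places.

6.2002

z_1 = g(3.750000) = 5.668750
z_2 = g(5.668750) = 6.200244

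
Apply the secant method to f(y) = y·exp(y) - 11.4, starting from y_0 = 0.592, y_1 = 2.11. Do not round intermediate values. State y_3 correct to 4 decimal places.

f(y_0) = -10.329901, f(y_1) = 6.003789
y_2 = 2.110000 - (6.003789)·(2.110000 - 0.592000)/(6.003789 - (-10.329901)) = 1.552027; f(y_2) = -4.072829
y_3 = 1.552027 - (-4.072829)·(1.552027 - 2.110000)/(-4.072829 - (6.003789)) = 1.777552; f(y_3) = -0.885141

1.7776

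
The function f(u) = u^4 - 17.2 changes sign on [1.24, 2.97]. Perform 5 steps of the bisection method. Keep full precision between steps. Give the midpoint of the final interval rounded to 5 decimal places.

f(1.240000) = -14.835786, f(2.970000) = 60.608277 (opposite signs)
step 1: m = 2.105000, f(m) = 2.433983 > 0 → root in [1.240000, 2.105000]
step 2: m = 1.672500, f(m) = -9.375357 < 0 → root in [1.672500, 2.105000]
step 3: m = 1.888750, f(m) = -4.473824 < 0 → root in [1.888750, 2.105000]
step 4: m = 1.996875, f(m) = -1.299766 < 0 → root in [1.996875, 2.105000]
step 5: m = 2.050937, f(m) = 0.493335 > 0 → root in [1.996875, 2.050937]
Midpoint of [1.996875, 2.050937] = 2.023906

2.02391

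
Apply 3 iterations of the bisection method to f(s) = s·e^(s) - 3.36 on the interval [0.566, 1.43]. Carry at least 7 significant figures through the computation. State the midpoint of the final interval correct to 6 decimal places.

1.160000

f(0.566000) = -2.363156, f(1.430000) = 2.615540 (opposite signs)
step 1: m = 0.998000, f(m) = -0.652575 < 0 → root in [0.998000, 1.430000]
step 2: m = 1.214000, f(m) = 0.727448 > 0 → root in [0.998000, 1.214000]
step 3: m = 1.106000, f(m) = -0.017397 < 0 → root in [1.106000, 1.214000]
Midpoint of [1.106000, 1.214000] = 1.160000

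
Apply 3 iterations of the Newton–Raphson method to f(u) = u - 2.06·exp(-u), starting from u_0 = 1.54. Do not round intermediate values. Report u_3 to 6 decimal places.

Newton update: u ← u − f(u)/f'(u).
f'(u) = 1 + 2.06·exp(-u)
u_0 = 1.540000: f = 1.098375, f' = 1.441625 → u_1 = 1.540000 - (1.098375)/(1.441625) = 0.778099
u_1 = 0.778099: f = -0.168013, f' = 1.946113 → u_2 = 0.778099 - (-0.168013)/(1.946113) = 0.864432
u_2 = 0.864432: f = -0.003427, f' = 1.867859 → u_3 = 0.864432 - (-0.003427)/(1.867859) = 0.866267

0.866267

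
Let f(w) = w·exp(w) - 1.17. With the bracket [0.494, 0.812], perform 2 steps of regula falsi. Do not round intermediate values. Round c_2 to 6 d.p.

0.623030

False-position update: c = (a·f(b) − b·f(a))/(f(b) − f(a)); replace the endpoint whose sign matches f(c).
f(0.494000) = -0.360404, f(0.812000) = 0.658956
step 1: c = 0.606432, f(c) = -0.057879 < 0 → new bracket [0.606432, 0.812000]
step 2: c = 0.623030, f(c) = -0.008318 < 0 → new bracket [0.623030, 0.812000]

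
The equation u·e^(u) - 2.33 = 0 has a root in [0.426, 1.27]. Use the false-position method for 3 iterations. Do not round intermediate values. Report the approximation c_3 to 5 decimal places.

0.91678

f(0.426000) = -1.677743, f(1.270000) = 2.192283
step 1: c = 0.791893, f(c) = -0.581840 < 0 → new bracket [0.791893, 1.270000]
step 2: c = 0.892170, f(c) = -0.152729 < 0 → new bracket [0.892170, 1.270000]
step 3: c = 0.916778, f(c) = -0.036937 < 0 → new bracket [0.916778, 1.270000]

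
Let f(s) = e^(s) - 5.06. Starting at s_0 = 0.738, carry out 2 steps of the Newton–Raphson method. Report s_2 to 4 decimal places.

1.7423

f'(s) = e^(s)
s_0 = 0.738000: f = -2.968252, f' = 2.091748 → s_1 = 0.738000 - (-2.968252)/(2.091748) = 2.157030
s_1 = 2.157030: f = 3.585419, f' = 8.645419 → s_2 = 2.157030 - (3.585419)/(8.645419) = 1.742311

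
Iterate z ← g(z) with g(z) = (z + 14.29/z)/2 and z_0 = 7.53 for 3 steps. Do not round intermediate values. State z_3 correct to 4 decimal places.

z_1 = g(7.530000) = 4.713871
z_2 = g(4.713871) = 3.872675
z_3 = g(3.872675) = 3.781315

3.7813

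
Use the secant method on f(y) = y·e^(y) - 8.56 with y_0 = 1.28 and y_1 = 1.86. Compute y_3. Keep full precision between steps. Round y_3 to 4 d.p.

f(y_0) = -3.956301, f(y_1) = 3.388150
y_2 = 1.860000 - (3.388150)·(1.860000 - 1.280000)/(3.388150 - (-3.956301)) = 1.592434; f(y_2) = -0.732076
y_3 = 1.592434 - (-0.732076)·(1.592434 - 1.860000)/(-0.732076 - (3.388150)) = 1.639975; f(y_3) = -0.105868

1.6400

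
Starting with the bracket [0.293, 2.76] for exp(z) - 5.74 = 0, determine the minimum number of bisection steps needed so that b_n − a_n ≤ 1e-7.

Initial width b − a = 2.76 − 0.293 = 2.467000.
After n steps the width is (b−a)/2^n; need (b−a)/2^n ≤ 1e-7.
So n ≥ log₂(2.467000/1e-7) = log₂(24670000.0000) ≈ 24.5563.
Hence n = 25.

25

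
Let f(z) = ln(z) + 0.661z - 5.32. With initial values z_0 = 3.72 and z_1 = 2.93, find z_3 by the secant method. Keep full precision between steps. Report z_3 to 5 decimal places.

5.46544

Secant update: z_(k+1) = z_k − f(z_k)·(z_k − z_(k-1))/(f(z_k) − f(z_(k-1))).
f(z_0) = -1.547356, f(z_1) = -2.308268
z_2 = 2.930000 - (-2.308268)·(2.930000 - 3.720000)/(-2.308268 - (-1.547356)) = 5.326510; f(z_2) = -0.126481
z_3 = 5.326510 - (-0.126481)·(5.326510 - 2.930000)/(-0.126481 - (-2.308268)) = 5.465438; f(z_3) = -0.008901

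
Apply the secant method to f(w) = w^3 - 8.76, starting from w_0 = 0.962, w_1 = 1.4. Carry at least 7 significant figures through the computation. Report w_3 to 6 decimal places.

f(w_0) = -7.869723, f(w_1) = -6.016000
w_2 = 1.400000 - (-6.016000)·(1.400000 - 0.962000)/(-6.016000 - (-7.869723)) = 2.821468; f(w_2) = 13.700812
w_3 = 2.821468 - (13.700812)·(2.821468 - 1.400000)/(13.700812 - (-6.016000)) = 1.833719; f(w_3) = -2.594075

1.833719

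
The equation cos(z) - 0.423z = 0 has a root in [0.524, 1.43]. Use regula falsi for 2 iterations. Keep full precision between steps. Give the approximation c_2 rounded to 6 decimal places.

1.089209

f(0.524000) = 0.644173, f(1.430000) = -0.464558
step 1: c = 1.050386, f(c) = 0.052923 > 0 → new bracket [1.050386, 1.430000]
step 2: c = 1.089209, f(c) = 0.002451 > 0 → new bracket [1.089209, 1.430000]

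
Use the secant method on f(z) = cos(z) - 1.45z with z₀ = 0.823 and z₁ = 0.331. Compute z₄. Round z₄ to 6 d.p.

f(z_0) = -0.513325, f(z_1) = 0.465768
z_2 = 0.331000 - (0.465768)·(0.331000 - 0.823000)/(0.465768 - (-0.513325)) = 0.565051; f(z_2) = 0.025237
z_3 = 0.565051 - (0.025237)·(0.565051 - 0.331000)/(0.025237 - (0.465768)) = 0.578459; f(z_3) = -0.001460
z_4 = 0.578459 - (-0.001460)·(0.578459 - 0.565051)/(-0.001460 - (0.025237)) = 0.577726; f(z_4) = 0.000004

0.577726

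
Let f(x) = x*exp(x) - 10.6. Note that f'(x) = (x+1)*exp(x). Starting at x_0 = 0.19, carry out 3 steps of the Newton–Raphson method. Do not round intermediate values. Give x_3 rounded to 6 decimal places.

x_0 = 0.190000: f = -10.370243, f' = 1.439007 → x_1 = 0.190000 - (-10.370243)/(1.439007) = 7.396527
x_1 = 7.396527: f = 12048.046938, f' = 13688.959024 → x_2 = 7.396527 - (12048.046938)/(13688.959024) = 6.516398
x_2 = 6.516398: f = 4395.387592, f' = 5082.126101 → x_3 = 6.516398 - (4395.387592)/(5082.126101) = 5.651526

5.651526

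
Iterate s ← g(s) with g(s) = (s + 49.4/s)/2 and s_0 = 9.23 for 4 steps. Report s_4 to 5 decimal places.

s_1 = g(9.230000) = 7.291056
s_2 = g(7.291056) = 7.033240
s_3 = g(7.033240) = 7.028515
s_4 = g(7.028515) = 7.028513

7.02851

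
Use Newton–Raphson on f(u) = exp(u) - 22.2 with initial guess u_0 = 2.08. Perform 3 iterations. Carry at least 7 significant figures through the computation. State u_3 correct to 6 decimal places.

3.123436

f'(u) = exp(u)
u_0 = 2.080000: f = -14.195531, f' = 8.004469 → u_1 = 2.080000 - (-14.195531)/(8.004469) = 3.853451
u_1 = 3.853451: f = 24.955503, f' = 47.155503 → u_2 = 3.853451 - (24.955503)/(47.155503) = 3.324234
u_2 = 3.324234: f = 5.577699, f' = 27.777699 → u_3 = 3.324234 - (5.577699)/(27.777699) = 3.123436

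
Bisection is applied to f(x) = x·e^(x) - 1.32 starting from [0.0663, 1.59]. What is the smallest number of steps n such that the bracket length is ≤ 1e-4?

Initial width b − a = 1.59 − 0.0663 = 1.523700.
After n steps the width is (b−a)/2^n; need (b−a)/2^n ≤ 1e-4.
So n ≥ log₂(1.523700/1e-4) = log₂(15237.0000) ≈ 13.8953.
Hence n = 14.

14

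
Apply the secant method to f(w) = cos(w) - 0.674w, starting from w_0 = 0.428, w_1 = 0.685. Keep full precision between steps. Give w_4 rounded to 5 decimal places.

Secant update: w_(k+1) = w_k − f(w_k)·(w_k − w_(k-1))/(f(w_k) − f(w_(k-1))).
f(w_0) = 0.621326, f(w_1) = 0.312729
w_2 = 0.685000 - (0.312729)·(0.685000 - 0.428000)/(0.312729 - (0.621326)) = 0.945441; f(w_2) = -0.051843
w_3 = 0.945441 - (-0.051843)·(0.945441 - 0.685000)/(-0.051843 - (0.312729)) = 0.908406; f(w_3) = 0.002737
w_4 = 0.908406 - (0.002737)·(0.908406 - 0.945441)/(0.002737 - (-0.051843)) = 0.910264; f(w_4) = 0.000020

0.91026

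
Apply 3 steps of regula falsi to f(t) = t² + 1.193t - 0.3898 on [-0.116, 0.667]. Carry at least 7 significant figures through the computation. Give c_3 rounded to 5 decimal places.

0.26372

f(-0.116000) = -0.514732, f(0.667000) = 0.850820
step 1: c = 0.179144, f(c) = -0.143988 < 0 → new bracket [0.179144, 0.667000]
step 2: c = 0.249756, f(c) = -0.029462 < 0 → new bracket [0.249756, 0.667000]
step 3: c = 0.263721, f(c) = -0.005632 < 0 → new bracket [0.263721, 0.667000]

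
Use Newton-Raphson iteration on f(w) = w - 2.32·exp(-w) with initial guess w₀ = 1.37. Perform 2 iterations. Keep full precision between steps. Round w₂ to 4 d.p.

Newton update: w ← w − f(w)/f'(w).
f'(w) = 1 + 2.32·exp(-w)
w_0 = 1.370000: f = 0.780472, f' = 1.589528 → w_1 = 1.370000 - (0.780472)/(1.589528) = 0.878991
w_1 = 0.878991: f = -0.084276, f' = 1.963267 → w_2 = 0.878991 - (-0.084276)/(1.963267) = 0.921918

0.9219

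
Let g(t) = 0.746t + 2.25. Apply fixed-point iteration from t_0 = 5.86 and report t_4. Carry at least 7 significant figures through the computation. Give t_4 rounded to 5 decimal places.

7.92967

t_1 = g(5.860000) = 6.621560
t_2 = g(6.621560) = 7.189684
t_3 = g(7.189684) = 7.613504
t_4 = g(7.613504) = 7.929674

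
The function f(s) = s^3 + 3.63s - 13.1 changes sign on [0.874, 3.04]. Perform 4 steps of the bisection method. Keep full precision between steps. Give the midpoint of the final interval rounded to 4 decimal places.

1.8893

f(0.874000) = -9.259752, f(3.040000) = 26.029664 (opposite signs)
step 1: m = 1.957000, f(m) = 1.498924 > 0 → root in [0.874000, 1.957000]
step 2: m = 1.415500, f(m) = -5.125582 < 0 → root in [1.415500, 1.957000]
step 3: m = 1.686250, f(m) = -2.184163 < 0 → root in [1.686250, 1.957000]
step 4: m = 1.821625, f(m) = -0.442771 < 0 → root in [1.821625, 1.957000]
Midpoint of [1.821625, 1.957000] = 1.889312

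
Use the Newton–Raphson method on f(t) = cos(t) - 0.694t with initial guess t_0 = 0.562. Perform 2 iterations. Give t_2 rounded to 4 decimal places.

0.8982

f'(t) = -sin(t) - 0.694
t_0 = 0.562000: f = 0.456163, f' = -1.226880 → t_1 = 0.562000 - (0.456163)/(-1.226880) = 0.933807
t_1 = 0.933807: f = -0.053285, f' = -1.497890 → t_2 = 0.933807 - (-0.053285)/(-1.497890) = 0.898234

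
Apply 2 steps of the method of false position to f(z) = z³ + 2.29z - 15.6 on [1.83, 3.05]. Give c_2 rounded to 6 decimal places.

f(1.830000) = -5.280813, f(3.050000) = 19.757125
step 1: c = 2.087313, f(c) = -1.725887 < 0 → new bracket [2.087313, 3.050000]
step 2: c = 2.164653, f(c) = -0.499983 < 0 → new bracket [2.164653, 3.050000]

2.164653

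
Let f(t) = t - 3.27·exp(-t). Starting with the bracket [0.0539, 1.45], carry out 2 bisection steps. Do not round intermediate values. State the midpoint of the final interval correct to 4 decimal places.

f(0.053900) = -3.044513, f(1.450000) = 0.682955 (opposite signs)
step 1: m = 0.751950, f(m) = -0.789680 < 0 → root in [0.751950, 1.450000]
step 2: m = 1.100975, f(m) = 0.013547 > 0 → root in [0.751950, 1.100975]
Midpoint of [0.751950, 1.100975] = 0.926462

0.9265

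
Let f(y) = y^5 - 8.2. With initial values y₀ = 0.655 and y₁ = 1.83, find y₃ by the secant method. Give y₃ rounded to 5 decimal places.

Secant update: y_(k+1) = y_k − f(y_k)·(y_k − y_(k-1))/(f(y_k) − f(y_(k-1))).
f(y_0) = -8.079439, f(y_1) = 12.323690
y_2 = 1.830000 - (12.323690)·(1.830000 - 0.655000)/(12.323690 - (-8.079439)) = 1.120288; f(y_2) = -6.435388
y_3 = 1.120288 - (-6.435388)·(1.120288 - 1.830000)/(-6.435388 - (12.323690)) = 1.363758; f(y_3) = -3.482771

1.36376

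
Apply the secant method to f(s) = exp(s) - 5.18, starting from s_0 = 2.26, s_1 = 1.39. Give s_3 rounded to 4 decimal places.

1.6546

f(s_0) = 4.403089, f(s_1) = -1.165150
s_2 = 1.390000 - (-1.165150)·(1.390000 - 2.260000)/(-1.165150 - (4.403089)) = 1.572047; f(s_2) = -0.363503
s_3 = 1.572047 - (-0.363503)·(1.572047 - 1.390000)/(-0.363503 - (-1.165150)) = 1.654595; f(s_3) = 0.050962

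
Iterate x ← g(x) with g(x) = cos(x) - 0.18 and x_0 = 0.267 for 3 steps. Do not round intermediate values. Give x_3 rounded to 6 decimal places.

0.683970

x_1 = g(0.267000) = 0.784567
x_2 = g(0.784567) = 0.527694
x_3 = g(0.527694) = 0.683970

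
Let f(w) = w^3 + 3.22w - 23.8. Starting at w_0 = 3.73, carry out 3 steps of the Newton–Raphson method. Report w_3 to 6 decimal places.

f'(w) = 3w^2 + 3.22
w_0 = 3.730000: f = 40.105717, f' = 44.958700 → w_1 = 3.730000 - (40.105717)/(44.958700) = 2.837943
w_1 = 2.837943: f = 8.194747, f' = 27.381764 → w_2 = 2.837943 - (8.194747)/(27.381764) = 2.538666
w_2 = 2.538666: f = 0.735753, f' = 22.554469 → w_3 = 2.538666 - (0.735753)/(22.554469) = 2.506044

2.506044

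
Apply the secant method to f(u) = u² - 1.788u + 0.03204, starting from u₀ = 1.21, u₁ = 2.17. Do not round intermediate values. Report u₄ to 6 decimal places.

Secant update: u_(k+1) = u_k − f(u_k)·(u_k − u_(k-1))/(f(u_k) − f(u_(k-1))).
f(u_0) = -0.667340, f(u_1) = 0.860980
u_2 = 2.170000 - (0.860980)·(2.170000 - 1.210000)/(0.860980 - (-0.667340)) = 1.629183; f(u_2) = -0.226701
u_3 = 1.629183 - (-0.226701)·(1.629183 - 2.170000)/(-0.226701 - (0.860980)) = 1.741904; f(u_3) = -0.048255
u_4 = 1.741904 - (-0.048255)·(1.741904 - 1.629183)/(-0.048255 - (-0.226701)) = 1.772385; f(u_4) = 0.004365

1.772385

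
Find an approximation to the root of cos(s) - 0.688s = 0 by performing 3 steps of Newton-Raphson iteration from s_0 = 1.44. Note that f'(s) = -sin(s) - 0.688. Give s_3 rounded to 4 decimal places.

s_0 = 1.440000: f = -0.860296, f' = -1.679458 → s_1 = 1.440000 - (-0.860296)/(-1.679458) = 0.927754
s_1 = 0.927754: f = -0.038661, f' = -1.488275 → s_2 = 0.927754 - (-0.038661)/(-1.488275) = 0.901776
s_2 = 0.901776: f = -0.000205, f' = -1.472430 → s_3 = 0.901776 - (-0.000205)/(-1.472430) = 0.901637

0.9016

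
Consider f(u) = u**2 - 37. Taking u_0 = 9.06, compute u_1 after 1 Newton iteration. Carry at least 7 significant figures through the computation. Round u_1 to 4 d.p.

6.5719

f'(u) = 2u
u_0 = 9.060000: f = 45.083600, f' = 18.120000 → u_1 = 9.060000 - (45.083600)/(18.120000) = 6.571943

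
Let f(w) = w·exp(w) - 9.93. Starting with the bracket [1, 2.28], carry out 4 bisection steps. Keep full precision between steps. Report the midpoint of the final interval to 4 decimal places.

f(1.000000) = -7.211718, f(2.280000) = 12.360831 (opposite signs)
step 1: m = 1.640000, f(m) = -1.475522 < 0 → root in [1.640000, 2.280000]
step 2: m = 1.960000, f(m) = 3.984681 > 0 → root in [1.640000, 1.960000]
step 3: m = 1.800000, f(m) = 0.959365 > 0 → root in [1.640000, 1.800000]
step 4: m = 1.720000, f(m) = -0.324611 < 0 → root in [1.720000, 1.800000]
Midpoint of [1.720000, 1.800000] = 1.760000

1.7600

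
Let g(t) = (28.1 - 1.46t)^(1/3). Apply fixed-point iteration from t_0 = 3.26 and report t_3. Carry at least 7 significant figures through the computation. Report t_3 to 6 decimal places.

2.880201

t_1 = g(3.260000) = 2.857828
t_2 = g(2.857828) = 2.881595
t_3 = g(2.881595) = 2.880201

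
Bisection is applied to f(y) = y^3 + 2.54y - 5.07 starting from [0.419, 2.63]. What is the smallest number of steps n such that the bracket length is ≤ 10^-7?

Initial width b − a = 2.63 − 0.419 = 2.211000.
After n steps the width is (b−a)/2^n; need (b−a)/2^n ≤ 10^-7.
So n ≥ log₂(2.211000/10^-7) = log₂(22110000.0000) ≈ 24.3982.
Hence n = 25.

25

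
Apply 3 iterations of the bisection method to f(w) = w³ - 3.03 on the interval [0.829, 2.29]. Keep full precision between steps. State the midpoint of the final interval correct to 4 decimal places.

1.4682

f(0.829000) = -2.460277, f(2.290000) = 8.978989 (opposite signs)
step 1: m = 1.559500, f(m) = 0.762767 > 0 → root in [0.829000, 1.559500]
step 2: m = 1.194250, f(m) = -1.326721 < 0 → root in [1.194250, 1.559500]
step 3: m = 1.376875, f(m) = -0.419741 < 0 → root in [1.376875, 1.559500]
Midpoint of [1.376875, 1.559500] = 1.468187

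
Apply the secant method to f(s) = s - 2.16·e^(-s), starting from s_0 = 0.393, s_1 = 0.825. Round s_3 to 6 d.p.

0.888303

Secant update: s_(k+1) = s_k − f(s_k)·(s_k − s_(k-1))/(f(s_k) − f(s_(k-1))).
f(s_0) = -1.065062, f(s_1) = -0.121588
s_2 = 0.825000 - (-0.121588)·(0.825000 - 0.393000)/(-0.121588 - (-1.065062)) = 0.880673; f(s_2) = -0.014656
s_3 = 0.880673 - (-0.014656)·(0.880673 - 0.825000)/(-0.014656 - (-0.121588)) = 0.888303; f(s_3) = -0.000220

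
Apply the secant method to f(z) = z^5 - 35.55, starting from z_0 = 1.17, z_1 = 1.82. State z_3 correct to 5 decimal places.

f(z_0) = -33.357552, f(z_1) = -15.580971
z_2 = 1.820000 - (-15.580971)·(1.820000 - 1.170000)/(-15.580971 - (-33.357552)) = 2.389718; f(z_2) = 42.385072
z_3 = 2.389718 - (42.385072)·(2.389718 - 1.820000)/(42.385072 - (-15.580971)) = 1.973137; f(z_3) = -5.642070

1.97314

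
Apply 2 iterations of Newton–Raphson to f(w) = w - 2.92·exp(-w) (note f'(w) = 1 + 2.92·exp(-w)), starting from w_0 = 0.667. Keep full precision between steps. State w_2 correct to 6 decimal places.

w_0 = 0.667000: f = -0.831678, f' = 2.498678 → w_1 = 0.667000 - (-0.831678)/(2.498678) = 0.999847
w_1 = 0.999847: f = -0.074525, f' = 2.074372 → w_2 = 0.999847 - (-0.074525)/(2.074372) = 1.035774

1.035774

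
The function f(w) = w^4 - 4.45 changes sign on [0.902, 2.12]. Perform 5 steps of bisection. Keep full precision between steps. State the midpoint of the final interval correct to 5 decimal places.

f(0.902000) = -3.788049, f(2.120000) = 15.749631 (opposite signs)
step 1: m = 1.511000, f(m) = 0.762642 > 0 → root in [0.902000, 1.511000]
step 2: m = 1.206500, f(m) = -2.331106 < 0 → root in [1.206500, 1.511000]
step 3: m = 1.358750, f(m) = -1.041540 < 0 → root in [1.358750, 1.511000]
step 4: m = 1.434875, f(m) = -0.211070 < 0 → root in [1.434875, 1.511000]
step 5: m = 1.472938, f(m) = 0.256925 > 0 → root in [1.434875, 1.472938]
Midpoint of [1.434875, 1.472938] = 1.453906

1.45391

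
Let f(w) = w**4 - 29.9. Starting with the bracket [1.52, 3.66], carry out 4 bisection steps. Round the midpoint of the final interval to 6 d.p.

2.389375

f(1.520000) = -24.562052, f(3.660000) = 149.542099 (opposite signs)
step 1: m = 2.590000, f(m) = 15.098606 > 0 → root in [1.520000, 2.590000]
step 2: m = 2.055000, f(m) = -12.066060 < 0 → root in [2.055000, 2.590000]
step 3: m = 2.322500, f(m) = -0.804697 < 0 → root in [2.322500, 2.590000]
step 4: m = 2.456250, f(m) = 6.499069 > 0 → root in [2.322500, 2.456250]
Midpoint of [2.322500, 2.456250] = 2.389375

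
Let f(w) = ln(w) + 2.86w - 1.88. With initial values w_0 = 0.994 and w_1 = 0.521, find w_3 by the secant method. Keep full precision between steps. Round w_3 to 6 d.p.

0.756124

Secant update: w_(k+1) = w_k − f(w_k)·(w_k − w_(k-1))/(f(w_k) − f(w_(k-1))).
f(w_0) = 0.956822, f(w_1) = -1.041945
w_2 = 0.521000 - (-1.041945)·(0.521000 - 0.994000)/(-1.041945 - (0.956822)) = 0.767572; f(w_2) = 0.050733
w_3 = 0.767572 - (0.050733)·(0.767572 - 0.521000)/(0.050733 - (-1.041945)) = 0.756124; f(w_3) = 0.002963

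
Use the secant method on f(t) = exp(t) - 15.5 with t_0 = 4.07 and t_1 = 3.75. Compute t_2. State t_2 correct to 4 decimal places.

f(t_0) = 43.056963, f(t_1) = 27.021082
t_2 = 3.750000 - (27.021082)·(3.750000 - 4.070000)/(27.021082 - (43.056963)) = 3.210788; f(t_2) = 9.298609

3.2108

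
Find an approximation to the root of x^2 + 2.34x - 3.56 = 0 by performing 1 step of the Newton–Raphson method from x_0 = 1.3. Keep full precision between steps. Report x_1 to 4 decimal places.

1.0628

f'(x) = 2x + 2.34
x_0 = 1.300000: f = 1.172000, f' = 4.940000 → x_1 = 1.300000 - (1.172000)/(4.940000) = 1.062753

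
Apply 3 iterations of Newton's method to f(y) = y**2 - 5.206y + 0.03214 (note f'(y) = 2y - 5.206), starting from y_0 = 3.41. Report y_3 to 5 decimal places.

y_0 = 3.410000: f = -6.092220, f' = 1.614000 → y_1 = 3.410000 - (-6.092220)/(1.614000) = 7.184610
y_1 = 7.184610: f = 14.247678, f' = 9.163219 → y_2 = 7.184610 - (14.247678)/(9.163219) = 5.629733
y_2 = 5.629733: f = 2.417642, f' = 6.053466 → y_3 = 5.629733 - (2.417642)/(6.053466) = 5.230351

5.23035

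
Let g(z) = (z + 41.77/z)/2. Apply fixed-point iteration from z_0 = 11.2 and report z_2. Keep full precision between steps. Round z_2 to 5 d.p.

z_1 = g(11.200000) = 7.464732
z_2 = g(7.464732) = 6.530189

6.53019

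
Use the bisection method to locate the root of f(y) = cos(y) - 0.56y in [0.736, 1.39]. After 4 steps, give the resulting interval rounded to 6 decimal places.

f(0.736000) = 0.329000, f(1.390000) = -0.598587 (opposite signs)
step 1: m = 1.063000, f(m) = -0.109027 < 0 → root in [0.736000, 1.063000]
step 2: m = 0.899500, f(m) = 0.118282 > 0 → root in [0.899500, 1.063000]
step 3: m = 0.981250, f(m) = 0.006484 > 0 → root in [0.981250, 1.063000]
step 4: m = 1.022125, f(m) = -0.050836 < 0 → root in [0.981250, 1.022125]

[0.981250, 1.022125]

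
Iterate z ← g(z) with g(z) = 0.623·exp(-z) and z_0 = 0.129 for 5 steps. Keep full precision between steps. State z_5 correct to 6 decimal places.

0.416176

z_1 = g(0.129000) = 0.547601
z_2 = g(0.547601) = 0.360303
z_3 = g(0.360303) = 0.434521
z_4 = g(0.434521) = 0.403439
z_5 = g(0.403439) = 0.416176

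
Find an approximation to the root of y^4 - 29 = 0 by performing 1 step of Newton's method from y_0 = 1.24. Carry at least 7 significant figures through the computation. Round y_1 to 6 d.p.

Newton update: y ← y − f(y)/f'(y).
f'(y) = 4y^3
y_0 = 1.240000: f = -26.635786, f' = 7.626496 → y_1 = 1.240000 - (-26.635786)/(7.626496) = 4.732533

4.732533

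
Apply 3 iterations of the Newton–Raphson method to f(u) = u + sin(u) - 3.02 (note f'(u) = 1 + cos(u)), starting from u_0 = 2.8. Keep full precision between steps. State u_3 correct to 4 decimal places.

2.0723

u_0 = 2.800000: f = 0.114988, f' = 0.057778 → u_1 = 2.800000 - (0.114988)/(0.057778) = 0.809816
u_1 = 0.809816: f = -1.486023, f' = 1.689631 → u_2 = 0.809816 - (-1.486023)/(1.689631) = 1.689312
u_2 = 1.689312: f = -0.337703, f' = 0.881762 → u_3 = 1.689312 - (-0.337703)/(0.881762) = 2.072298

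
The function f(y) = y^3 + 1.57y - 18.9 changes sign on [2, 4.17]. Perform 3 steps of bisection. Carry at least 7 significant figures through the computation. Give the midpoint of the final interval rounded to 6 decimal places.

f(2.000000) = -7.760000, f(4.170000) = 60.158613 (opposite signs)
step 1: m = 3.085000, f(m) = 15.304089 > 0 → root in [2.000000, 3.085000]
step 2: m = 2.542500, f(m) = 1.527224 > 0 → root in [2.000000, 2.542500]
step 3: m = 2.271250, f(m) = -3.617720 < 0 → root in [2.271250, 2.542500]
Midpoint of [2.271250, 2.542500] = 2.406875

2.406875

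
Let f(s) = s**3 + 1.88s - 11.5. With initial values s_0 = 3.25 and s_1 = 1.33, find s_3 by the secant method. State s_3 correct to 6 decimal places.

f(s_0) = 28.938125, f(s_1) = -6.646963
s_2 = 1.330000 - (-6.646963)·(1.330000 - 3.250000)/(-6.646963 - (28.938125)) = 1.688638; f(s_2) = -3.510211
s_3 = 1.688638 - (-3.510211)·(1.688638 - 1.330000)/(-3.510211 - (-6.646963)) = 2.089975; f(s_3) = 1.558160

2.089975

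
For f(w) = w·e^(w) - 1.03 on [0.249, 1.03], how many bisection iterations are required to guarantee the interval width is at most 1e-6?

20

Initial width b − a = 1.03 − 0.249 = 0.781000.
After n steps the width is (b−a)/2^n; need (b−a)/2^n ≤ 1e-6.
So n ≥ log₂(0.781000/1e-6) = log₂(781000.0000) ≈ 19.5750.
Hence n = 20.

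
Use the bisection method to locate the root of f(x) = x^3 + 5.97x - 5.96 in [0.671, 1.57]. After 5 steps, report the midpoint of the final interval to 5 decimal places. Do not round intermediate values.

0.88170

f(0.671000) = -1.652018, f(1.570000) = 7.282793 (opposite signs)
step 1: m = 1.120500, f(m) = 2.136195 > 0 → root in [0.671000, 1.120500]
step 2: m = 0.895750, f(m) = 0.106349 > 0 → root in [0.671000, 0.895750]
step 3: m = 0.783375, f(m) = -0.802513 < 0 → root in [0.783375, 0.895750]
step 4: m = 0.839562, f(m) = -0.356033 < 0 → root in [0.839562, 0.895750]
step 5: m = 0.867656, f(m) = -0.126897 < 0 → root in [0.867656, 0.895750]
Midpoint of [0.867656, 0.895750] = 0.881703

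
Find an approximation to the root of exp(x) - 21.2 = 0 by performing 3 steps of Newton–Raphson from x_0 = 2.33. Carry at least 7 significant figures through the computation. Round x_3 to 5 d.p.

3.05530

f'(x) = exp(x)
x_0 = 2.330000: f = -10.922058, f' = 10.277942 → x_1 = 2.330000 - (-10.922058)/(10.277942) = 3.392670
x_1 = 3.392670: f = 8.545261, f' = 29.745261 → x_2 = 3.392670 - (8.545261)/(29.745261) = 3.105388
x_2 = 3.105388: f = 1.117886, f' = 22.317886 → x_3 = 3.105388 - (1.117886)/(22.317886) = 3.055299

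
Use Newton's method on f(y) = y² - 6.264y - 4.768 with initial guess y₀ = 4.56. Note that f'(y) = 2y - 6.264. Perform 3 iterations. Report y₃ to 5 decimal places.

6.96424

Newton update: y ← y − f(y)/f'(y).
y_0 = 4.560000: f = -12.538240, f' = 2.856000 → y_1 = 4.560000 - (-12.538240)/(2.856000) = 8.950140
y_1 = 8.950140: f = 19.273330, f' = 11.636280 → y_2 = 8.950140 - (19.273330)/(11.636280) = 7.293826
y_2 = 7.293826: f = 2.743375, f' = 8.323653 → y_3 = 7.293826 - (2.743375)/(8.323653) = 6.964239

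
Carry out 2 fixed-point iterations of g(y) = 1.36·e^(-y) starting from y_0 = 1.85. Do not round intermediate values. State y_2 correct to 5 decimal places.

1.09817

y_1 = g(1.850000) = 0.213843
y_2 = g(0.213843) = 1.098167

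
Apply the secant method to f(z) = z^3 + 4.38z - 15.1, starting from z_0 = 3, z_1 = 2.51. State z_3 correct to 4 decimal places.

f(z_0) = 25.040000, f(z_1) = 11.707051
z_2 = 2.510000 - (11.707051)·(2.510000 - 3.000000)/(11.707051 - (25.040000)) = 2.079753; f(z_2) = 3.005033
z_3 = 2.079753 - (3.005033)·(2.079753 - 2.510000)/(3.005033 - (11.707051)) = 1.931178; f(z_3) = 0.560791

1.9312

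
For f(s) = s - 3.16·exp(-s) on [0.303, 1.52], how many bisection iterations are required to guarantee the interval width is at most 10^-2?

Initial width b − a = 1.52 − 0.303 = 1.217000.
After n steps the width is (b−a)/2^n; need (b−a)/2^n ≤ 10^-2.
So n ≥ log₂(1.217000/10^-2) = log₂(121.7000) ≈ 6.9272.
Hence n = 7.

7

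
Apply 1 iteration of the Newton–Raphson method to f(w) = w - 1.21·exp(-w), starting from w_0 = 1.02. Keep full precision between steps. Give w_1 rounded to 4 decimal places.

0.6136

f'(w) = 1 + 1.21·exp(-w)
w_0 = 1.020000: f = 0.583680, f' = 1.436320 → w_1 = 1.020000 - (0.583680)/(1.436320) = 0.613628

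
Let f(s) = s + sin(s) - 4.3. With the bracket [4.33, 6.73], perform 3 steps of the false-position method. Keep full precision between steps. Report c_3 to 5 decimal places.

False-position update: c = (a·f(b) − b·f(a))/(f(b) − f(a)); replace the endpoint whose sign matches f(c).
f(4.330000) = -0.897776, f(6.730000) = 2.862095
step 1: c = 4.903068, f(c) = -0.378808 < 0 → new bracket [4.903068, 6.730000]
step 2: c = 5.116606, f(c) = -0.102805 < 0 → new bracket [5.116606, 6.730000]
step 3: c = 5.172549, f(c) = -0.023433 < 0 → new bracket [5.172549, 6.730000]

5.17255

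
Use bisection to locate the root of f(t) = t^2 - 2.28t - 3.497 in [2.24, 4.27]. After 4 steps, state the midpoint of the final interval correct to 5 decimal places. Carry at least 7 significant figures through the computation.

f(2.240000) = -3.586600, f(4.270000) = 5.000300 (opposite signs)
step 1: m = 3.255000, f(m) = -0.323375 < 0 → root in [3.255000, 4.270000]
step 2: m = 3.762500, f(m) = 2.080906 > 0 → root in [3.255000, 3.762500]
step 3: m = 3.508750, f(m) = 0.814377 > 0 → root in [3.255000, 3.508750]
step 4: m = 3.381875, f(m) = 0.229404 > 0 → root in [3.255000, 3.381875]
Midpoint of [3.255000, 3.381875] = 3.318437

3.31844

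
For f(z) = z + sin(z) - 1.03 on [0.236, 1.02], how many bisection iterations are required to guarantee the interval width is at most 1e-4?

13

Initial width b − a = 1.02 − 0.236 = 0.784000.
After n steps the width is (b−a)/2^n; need (b−a)/2^n ≤ 1e-4.
So n ≥ log₂(0.784000/1e-4) = log₂(7840.0000) ≈ 12.9366.
Hence n = 13.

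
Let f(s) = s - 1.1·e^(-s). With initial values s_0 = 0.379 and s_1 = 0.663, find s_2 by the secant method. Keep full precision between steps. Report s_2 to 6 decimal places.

Secant update: s_(k+1) = s_k − f(s_k)·(s_k − s_(k-1))/(f(s_k) − f(s_(k-1))).
f(s_0) = -0.374000, f(s_1) = 0.096167
s_2 = 0.663000 - (0.096167)·(0.663000 - 0.379000)/(0.096167 - (-0.374000)) = 0.604911; f(s_2) = 0.004176

0.604911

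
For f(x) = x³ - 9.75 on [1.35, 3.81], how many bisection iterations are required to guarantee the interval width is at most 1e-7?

25

Initial width b − a = 3.81 − 1.35 = 2.460000.
After n steps the width is (b−a)/2^n; need (b−a)/2^n ≤ 1e-7.
So n ≥ log₂(2.460000/1e-7) = log₂(24600000.0000) ≈ 24.5522.
Hence n = 25.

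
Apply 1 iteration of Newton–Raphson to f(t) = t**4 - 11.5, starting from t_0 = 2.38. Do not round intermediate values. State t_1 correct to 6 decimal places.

1.998259

f'(t) = 4t**3
t_0 = 2.380000: f = 20.585427, f' = 53.925088 → t_1 = 2.380000 - (20.585427)/(53.925088) = 1.998259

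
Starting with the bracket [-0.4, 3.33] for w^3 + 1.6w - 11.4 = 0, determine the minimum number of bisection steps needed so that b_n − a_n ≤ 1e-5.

Initial width b − a = 3.33 − -0.4 = 3.730000.
After n steps the width is (b−a)/2^n; need (b−a)/2^n ≤ 1e-5.
So n ≥ log₂(3.730000/1e-5) = log₂(373000.0000) ≈ 18.5088.
Hence n = 19.

19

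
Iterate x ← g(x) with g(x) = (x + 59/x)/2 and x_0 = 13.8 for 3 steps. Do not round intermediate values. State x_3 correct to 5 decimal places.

x_1 = g(13.800000) = 9.037681
x_2 = g(9.037681) = 7.782952
x_3 = g(7.782952) = 7.681812

7.68181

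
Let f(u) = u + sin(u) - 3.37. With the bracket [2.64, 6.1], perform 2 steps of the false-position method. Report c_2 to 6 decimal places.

3.208795

f(2.640000) = -0.249177, f(6.100000) = 2.547837
step 1: c = 2.948241, f(c) = -0.229610 < 0 → new bracket [2.948241, 6.100000]
step 2: c = 3.208795, f(c) = -0.228357 < 0 → new bracket [3.208795, 6.100000]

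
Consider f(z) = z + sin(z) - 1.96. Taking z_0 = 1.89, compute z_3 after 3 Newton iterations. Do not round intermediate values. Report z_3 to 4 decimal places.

1.0782

Newton update: z ← z − f(z)/f'(z).
f'(z) = 1 + cos(z)
z_0 = 1.890000: f = 0.879486, f' = 0.686189 → z_1 = 1.890000 - (0.879486)/(0.686189) = 0.608305
z_1 = 0.608305: f = -0.780218, f' = 1.820618 → z_2 = 0.608305 - (-0.780218)/(1.820618) = 1.036851
z_2 = 1.036851: f = -0.062344, f' = 1.508934 → z_3 = 1.036851 - (-0.062344)/(1.508934) = 1.078167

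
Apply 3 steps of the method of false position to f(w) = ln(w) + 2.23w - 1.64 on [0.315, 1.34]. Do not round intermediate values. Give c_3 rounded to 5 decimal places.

False-position update: c = (a·f(b) − b·f(a))/(f(b) − f(a)); replace the endpoint whose sign matches f(c).
f(0.315000) = -2.092733, f(1.340000) = 1.640870
step 1: c = 0.889526, f(c) = 0.226576 > 0 → new bracket [0.315000, 0.889526]
step 2: c = 0.833400, f(c) = 0.036240 > 0 → new bracket [0.315000, 0.833400]
step 3: c = 0.824575, f(c) = 0.005917 > 0 → new bracket [0.315000, 0.824575]

0.82458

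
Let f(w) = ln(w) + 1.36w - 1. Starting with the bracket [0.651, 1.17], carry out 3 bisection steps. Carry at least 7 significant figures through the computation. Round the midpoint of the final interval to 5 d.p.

0.87806

f(0.651000) = -0.543886, f(1.170000) = 0.748204 (opposite signs)
step 1: m = 0.910500, f(m) = 0.144519 > 0 → root in [0.651000, 0.910500]
step 2: m = 0.780750, f(m) = -0.185680 < 0 → root in [0.780750, 0.910500]
step 3: m = 0.845625, f(m) = -0.017629 < 0 → root in [0.845625, 0.910500]
Midpoint of [0.845625, 0.910500] = 0.878062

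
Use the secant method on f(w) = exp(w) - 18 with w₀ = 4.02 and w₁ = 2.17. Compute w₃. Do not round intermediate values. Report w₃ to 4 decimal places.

f(w_0) = 37.701106, f(w_1) = -9.241716
w_2 = 2.170000 - (-9.241716)·(2.170000 - 4.020000)/(-9.241716 - (37.701106)) = 2.534213; f(w_2) = -5.393497
w_3 = 2.534213 - (-5.393497)·(2.534213 - 2.170000)/(-5.393497 - (-9.241716)) = 3.044678; f(w_3) = 3.003260

3.0447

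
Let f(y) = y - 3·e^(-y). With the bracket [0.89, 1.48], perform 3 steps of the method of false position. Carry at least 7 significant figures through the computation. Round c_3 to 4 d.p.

f(0.890000) = -0.341967, f(1.480000) = 0.797087
step 1: c = 1.067130, f(c) = 0.035147 > 0 → new bracket [0.890000, 1.067130]
step 2: c = 1.050622, f(c) = 0.001461 > 0 → new bracket [0.890000, 1.050622]
step 3: c = 1.049938, f(c) = 0.000061 > 0 → new bracket [0.890000, 1.049938]

1.0499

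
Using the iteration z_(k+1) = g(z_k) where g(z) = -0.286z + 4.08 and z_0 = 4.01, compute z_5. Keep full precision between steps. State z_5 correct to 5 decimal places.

3.17103

z_1 = g(4.010000) = 2.933140
z_2 = g(2.933140) = 3.241122
z_3 = g(3.241122) = 3.153039
z_4 = g(3.153039) = 3.178231
z_5 = g(3.178231) = 3.171026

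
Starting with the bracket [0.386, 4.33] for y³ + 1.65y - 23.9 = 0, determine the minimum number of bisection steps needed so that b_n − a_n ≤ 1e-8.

Initial width b − a = 4.33 − 0.386 = 3.944000.
After n steps the width is (b−a)/2^n; need (b−a)/2^n ≤ 1e-8.
So n ≥ log₂(3.944000/1e-8) = log₂(394400000.0000) ≈ 28.5551.
Hence n = 29.

29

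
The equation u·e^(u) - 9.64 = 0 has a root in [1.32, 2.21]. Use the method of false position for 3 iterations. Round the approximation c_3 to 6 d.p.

False-position update: c = (a·f(b) − b·f(a))/(f(b) − f(a)); replace the endpoint whose sign matches f(c).
f(1.320000) = -4.698684, f(2.210000) = 10.505733
step 1: c = 1.595040, f(c) = -1.778799 < 0 → new bracket [1.595040, 2.210000]
step 2: c = 1.684086, f(c) = -0.566939 < 0 → new bracket [1.684086, 2.210000]
step 3: c = 1.711014, f(c) = -0.170271 < 0 → new bracket [1.711014, 2.210000]

1.711014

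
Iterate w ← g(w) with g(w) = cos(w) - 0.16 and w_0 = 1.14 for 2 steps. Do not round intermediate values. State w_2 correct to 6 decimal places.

0.807006

w_1 = g(1.140000) = 0.257595
w_2 = g(0.257595) = 0.807006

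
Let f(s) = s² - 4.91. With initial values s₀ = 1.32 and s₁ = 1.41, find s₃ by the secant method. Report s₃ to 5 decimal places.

2.16107

f(s_0) = -3.167600, f(s_1) = -2.921900
s_2 = 1.410000 - (-2.921900)·(1.410000 - 1.320000)/(-2.921900 - (-3.167600)) = 2.480293; f(s_2) = 1.241854
s_3 = 2.480293 - (1.241854)·(2.480293 - 1.410000)/(1.241854 - (-2.921900)) = 2.161075; f(s_3) = -0.239757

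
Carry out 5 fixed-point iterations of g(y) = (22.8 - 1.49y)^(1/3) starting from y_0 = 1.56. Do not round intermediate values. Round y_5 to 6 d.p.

y_1 = g(1.560000) = 2.735766
y_2 = g(2.735766) = 2.655404
y_3 = g(2.655404) = 2.661053
y_4 = g(2.661053) = 2.660656
y_5 = g(2.660656) = 2.660684

2.660684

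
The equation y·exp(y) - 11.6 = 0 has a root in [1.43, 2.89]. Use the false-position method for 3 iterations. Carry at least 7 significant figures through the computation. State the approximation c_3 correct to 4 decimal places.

False-position update: c = (a·f(b) − b·f(a))/(f(b) − f(a)); replace the endpoint whose sign matches f(c).
f(1.430000) = -5.624460, f(2.890000) = 40.400665
step 1: c = 1.608418, f(c) = -3.566108 < 0 → new bracket [1.608418, 2.890000]
step 2: c = 1.712366, f(c) = -2.109967 < 0 → new bracket [1.712366, 2.890000]
step 3: c = 1.770817, f(c) = -1.195303 < 0 → new bracket [1.770817, 2.890000]

1.7708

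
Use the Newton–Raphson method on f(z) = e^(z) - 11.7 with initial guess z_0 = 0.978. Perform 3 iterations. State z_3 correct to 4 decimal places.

2.8694

f'(z) = e^(z)
z_0 = 0.978000: f = -9.040867, f' = 2.659133 → z_1 = 0.978000 - (-9.040867)/(2.659133) = 4.377931
z_1 = 4.377931: f = 67.973013, f' = 79.673013 → z_2 = 4.377931 - (67.973013)/(79.673013) = 3.524781
z_2 = 3.524781: f = 22.246344, f' = 33.946344 → z_3 = 3.524781 - (22.246344)/(33.946344) = 2.869443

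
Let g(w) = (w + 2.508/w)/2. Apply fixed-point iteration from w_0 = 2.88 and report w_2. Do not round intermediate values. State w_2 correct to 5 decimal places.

1.60636

w_1 = g(2.880000) = 1.875417
w_2 = g(1.875417) = 1.606360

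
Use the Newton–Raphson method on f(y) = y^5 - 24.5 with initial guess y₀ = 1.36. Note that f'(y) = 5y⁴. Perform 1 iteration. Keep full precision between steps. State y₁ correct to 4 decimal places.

2.5203

y_0 = 1.360000: f = -19.847413, f' = 17.105101 → y_1 = 1.360000 - (-19.847413)/(17.105101) = 2.520321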